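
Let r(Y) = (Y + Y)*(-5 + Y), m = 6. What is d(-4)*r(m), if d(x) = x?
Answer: -48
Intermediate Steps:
r(Y) = 2*Y*(-5 + Y) (r(Y) = (2*Y)*(-5 + Y) = 2*Y*(-5 + Y))
d(-4)*r(m) = -8*6*(-5 + 6) = -8*6 = -4*12 = -48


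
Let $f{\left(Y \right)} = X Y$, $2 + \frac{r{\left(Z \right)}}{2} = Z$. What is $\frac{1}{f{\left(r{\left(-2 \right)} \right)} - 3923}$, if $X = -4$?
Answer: $- \frac{1}{3891} \approx -0.000257$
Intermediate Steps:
$r{\left(Z \right)} = -4 + 2 Z$
$f{\left(Y \right)} = - 4 Y$
$\frac{1}{f{\left(r{\left(-2 \right)} \right)} - 3923} = \frac{1}{- 4 \left(-4 + 2 \left(-2\right)\right) - 3923} = \frac{1}{- 4 \left(-4 - 4\right) - 3923} = \frac{1}{\left(-4\right) \left(-8\right) - 3923} = \frac{1}{32 - 3923} = \frac{1}{-3891} = - \frac{1}{3891}$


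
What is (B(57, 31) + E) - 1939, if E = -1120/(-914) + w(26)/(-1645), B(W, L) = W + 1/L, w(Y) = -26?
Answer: -43829796323/23304715 ≈ -1880.7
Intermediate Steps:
E = 933082/751765 (E = -1120/(-914) - 26/(-1645) = -1120*(-1/914) - 26*(-1/1645) = 560/457 + 26/1645 = 933082/751765 ≈ 1.2412)
(B(57, 31) + E) - 1939 = ((57 + 1/31) + 933082/751765) - 1939 = (1768/31 + 933082/751765) - 1939 = 1358046062/23304715 - 1939 = -43829796323/23304715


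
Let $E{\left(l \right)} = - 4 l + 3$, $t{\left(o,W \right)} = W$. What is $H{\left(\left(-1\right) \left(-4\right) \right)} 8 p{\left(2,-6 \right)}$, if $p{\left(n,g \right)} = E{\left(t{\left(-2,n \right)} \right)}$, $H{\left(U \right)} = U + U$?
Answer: $-320$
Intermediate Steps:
$E{\left(l \right)} = 3 - 4 l$
$H{\left(U \right)} = 2 U$
$p{\left(n,g \right)} = 3 - 4 n$
$H{\left(\left(-1\right) \left(-4\right) \right)} 8 p{\left(2,-6 \right)} = 2 \left(\left(-1\right) \left(-4\right)\right) 8 \left(3 - 8\right) = 2 \cdot 4 \cdot 8 \left(3 - 8\right) = 8 \cdot 8 \left(-5\right) = 64 \left(-5\right) = -320$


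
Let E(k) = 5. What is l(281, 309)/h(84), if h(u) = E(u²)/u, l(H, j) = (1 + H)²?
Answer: 6680016/5 ≈ 1.3360e+6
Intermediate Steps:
h(u) = 5/u
l(281, 309)/h(84) = (1 + 281)²/((5/84)) = 282²/((5*(1/84))) = 79524/(5/84) = 79524*(84/5) = 6680016/5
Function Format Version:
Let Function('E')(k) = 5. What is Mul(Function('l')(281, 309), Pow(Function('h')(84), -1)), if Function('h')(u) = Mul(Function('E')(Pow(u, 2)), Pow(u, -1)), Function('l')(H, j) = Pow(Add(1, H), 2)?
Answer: Rational(6680016, 5) ≈ 1.3360e+6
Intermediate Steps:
Function('h')(u) = Mul(5, Pow(u, -1))
Mul(Function('l')(281, 309), Pow(Function('h')(84), -1)) = Mul(Pow(Add(1, 281), 2), Pow(Mul(5, Pow(84, -1)), -1)) = Mul(Pow(282, 2), Pow(Mul(5, Rational(1, 84)), -1)) = Mul(79524, Pow(Rational(5, 84), -1)) = Mul(79524, Rational(84, 5)) = Rational(6680016, 5)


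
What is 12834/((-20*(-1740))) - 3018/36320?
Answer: 752301/2633200 ≈ 0.28570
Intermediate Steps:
12834/((-20*(-1740))) - 3018/36320 = 12834/34800 - 3018*1/36320 = 12834*(1/34800) - 1509/18160 = 2139/5800 - 1509/18160 = 752301/2633200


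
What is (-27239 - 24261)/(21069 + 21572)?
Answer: -51500/42641 ≈ -1.2078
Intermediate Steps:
(-27239 - 24261)/(21069 + 21572) = -51500/42641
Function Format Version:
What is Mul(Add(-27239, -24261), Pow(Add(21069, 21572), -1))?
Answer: Rational(-51500, 42641) ≈ -1.2078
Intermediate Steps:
Mul(Add(-27239, -24261), Pow(Add(21069, 21572), -1)) = Mul(-51500, Pow(42641, -1)) = Mul(-51500, Rational(1, 42641)) = Rational(-51500, 42641)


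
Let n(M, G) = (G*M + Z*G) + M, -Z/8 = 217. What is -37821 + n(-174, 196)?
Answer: -412355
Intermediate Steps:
Z = -1736 (Z = -8*217 = -1736)
n(M, G) = M - 1736*G + G*M (n(M, G) = (G*M - 1736*G) + M = (-1736*G + G*M) + M = M - 1736*G + G*M)
-37821 + n(-174, 196) = -37821 + (-174 - 1736*196 + 196*(-174)) = -37821 + (-174 - 340256 - 34104) = -37821 - 374534 = -412355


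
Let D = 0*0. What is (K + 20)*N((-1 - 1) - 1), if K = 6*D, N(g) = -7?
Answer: -140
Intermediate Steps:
D = 0
K = 0 (K = 6*0 = 0)
(K + 20)*N((-1 - 1) - 1) = (0 + 20)*(-7) = 20*(-7) = -140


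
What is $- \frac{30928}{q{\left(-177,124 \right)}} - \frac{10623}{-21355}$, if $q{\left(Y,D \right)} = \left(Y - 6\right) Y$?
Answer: $- \frac{316377847}{691709805} \approx -0.45739$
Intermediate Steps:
$q{\left(Y,D \right)} = Y \left(-6 + Y\right)$ ($q{\left(Y,D \right)} = \left(-6 + Y\right) Y = Y \left(-6 + Y\right)$)
$- \frac{30928}{q{\left(-177,124 \right)}} - \frac{10623}{-21355} = - \frac{30928}{\left(-177\right) \left(-6 - 177\right)} - \frac{10623}{-21355} = - \frac{30928}{\left(-177\right) \left(-183\right)} - - \frac{10623}{21355} = - \frac{30928}{32391} + \frac{10623}{21355} = - \frac{316377847}{691709805}$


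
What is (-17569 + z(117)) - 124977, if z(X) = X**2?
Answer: -128857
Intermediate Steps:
(-17569 + z(117)) - 124977 = (-17569 + 117**2) - 124977 = (-17569 + 13689) - 124977 = -3880 - 124977 = -128857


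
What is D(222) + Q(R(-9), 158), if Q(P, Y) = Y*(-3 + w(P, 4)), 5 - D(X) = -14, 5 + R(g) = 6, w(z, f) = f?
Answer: 177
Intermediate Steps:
R(g) = 1 (R(g) = -5 + 6 = 1)
D(X) = 19 (D(X) = 5 - 1*(-14) = 5 + 14 = 19)
Q(P, Y) = Y (Q(P, Y) = Y*(-3 + 4) = Y*1 = Y)
D(222) + Q(R(-9), 158) = 19 + 158 = 177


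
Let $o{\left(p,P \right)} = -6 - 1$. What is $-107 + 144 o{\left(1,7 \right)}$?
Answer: $-1115$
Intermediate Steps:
$o{\left(p,P \right)} = -7$ ($o{\left(p,P \right)} = -6 - 1 = -7$)
$-107 + 144 o{\left(1,7 \right)} = -107 + 144 \left(-7\right) = -107 - 1008 = -1115$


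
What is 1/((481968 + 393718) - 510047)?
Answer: 1/365639 ≈ 2.7349e-6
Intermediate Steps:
1/((481968 + 393718) - 510047) = 1/(875686 - 510047) = 1/365639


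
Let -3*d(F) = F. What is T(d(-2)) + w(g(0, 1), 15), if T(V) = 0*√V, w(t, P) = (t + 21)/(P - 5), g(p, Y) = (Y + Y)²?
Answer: 5/2 ≈ 2.5000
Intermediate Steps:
g(p, Y) = 4*Y² (g(p, Y) = (2*Y)² = 4*Y²)
d(F) = -F/3
w(t, P) = (21 + t)/(-5 + P)
T(V) = 0
T(d(-2)) + w(g(0, 1), 15) = 0 + (21 + 4*1²)/(-5 + 15) = 0 + (21 + 4*1)/10 = 0 + (21 + 4)/10 = 0 + (⅒)*25 = 0 + 5/2 = 5/2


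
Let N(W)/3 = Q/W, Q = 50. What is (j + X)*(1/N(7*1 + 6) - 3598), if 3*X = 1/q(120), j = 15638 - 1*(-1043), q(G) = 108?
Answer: -583363329223/9720 ≈ -6.0017e+7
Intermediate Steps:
j = 16681 (j = 15638 + 1043 = 16681)
N(W) = 150/W (N(W) = 3*(50/W) = 150/W)
X = 1/324 (X = (1/3)/108 = (1/3)*(1/108) = 1/324 ≈ 0.0030864)
(j + X)*(1/N(7*1 + 6) - 3598) = (16681 + 1/324)*(1/(150/(7*1 + 6)) - 3598) = 5404645*(1/(150/(7 + 6)) - 3598)/324 = 5404645*(1/(150/13) - 3598)/324 = 5404645*(13/150 - 3598)/324 = (5404645/324)*(-539687/150) = -583363329223/9720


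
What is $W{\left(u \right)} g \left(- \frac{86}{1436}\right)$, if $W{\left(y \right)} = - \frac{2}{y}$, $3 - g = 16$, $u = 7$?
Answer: $- \frac{559}{2513} \approx -0.22244$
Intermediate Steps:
$g = -13$ ($g = 3 - 16 = -13$)
$W{\left(u \right)} g \left(- \frac{86}{1436}\right) = - \frac{2}{7} \left(- 13 \left(- \frac{86}{1436}\right)\right) = \left(-2\right) \frac{1}{7} \left(- 13 \left(\left(-86\right) \frac{1}{1436}\right)\right) = - \frac{2 \left(\left(-13\right) \left(- \frac{43}{718}\right)\right)}{7} = \left(- \frac{2}{7}\right) \frac{559}{718} = - \frac{559}{2513}$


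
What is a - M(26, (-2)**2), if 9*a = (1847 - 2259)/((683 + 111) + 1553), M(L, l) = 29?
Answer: -612979/21123 ≈ -29.020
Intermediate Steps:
a = -412/21123 (a = ((1847 - 2259)/((683 + 111) + 1553))/9 = (-412/(794 + 1553))/9 = (-412/2347)/9 = (-412*1/2347)/9 = (1/9)*(-412/2347) = -412/21123 ≈ -0.019505)
a - M(26, (-2)**2) = -412/21123 - 1*29 = -412/21123 - 29 = -612979/21123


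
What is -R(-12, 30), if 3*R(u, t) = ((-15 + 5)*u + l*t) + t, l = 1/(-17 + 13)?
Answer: -95/2 ≈ -47.500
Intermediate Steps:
l = -1/4 (l = 1/(-4) = -1/4 ≈ -0.25000)
R(u, t) = -10*u/3 + t/4 (R(u, t) = (((-15 + 5)*u - t/4) + t)/3 = ((-10*u - t/4) + t)/3 = (-10*u + 3*t/4)/3 = -10*u/3 + t/4)
-R(-12, 30) = -(-10/3*(-12) + (1/4)*30) = -(40 + 15/2) = -1*95/2 = -95/2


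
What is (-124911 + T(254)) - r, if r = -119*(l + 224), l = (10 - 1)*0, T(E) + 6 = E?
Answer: -98007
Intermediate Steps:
T(E) = -6 + E
l = 0 (l = 9*0 = 0)
r = -26656 (r = -119*(0 + 224) = -119*224 = -26656)
(-124911 + T(254)) - r = (-124911 + (-6 + 254)) - 1*(-26656) = (-124911 + 248) + 26656 = -124663 + 26656 = -98007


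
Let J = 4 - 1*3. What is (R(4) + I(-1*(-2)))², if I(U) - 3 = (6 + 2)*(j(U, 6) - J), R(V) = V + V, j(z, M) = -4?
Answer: 841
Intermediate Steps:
J = 1 (J = 4 - 3 = 1)
R(V) = 2*V
I(U) = -37 (I(U) = 3 + (6 + 2)*(-4 - 1*1) = 3 + 8*(-4 - 1) = 3 + 8*(-5) = 3 - 40 = -37)
(R(4) + I(-1*(-2)))² = (2*4 - 37)² = (8 - 37)² = (-29)² = 841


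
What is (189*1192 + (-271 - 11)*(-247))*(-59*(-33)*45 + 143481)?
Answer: 68159916432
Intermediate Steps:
(189*1192 + (-271 - 11)*(-247))*(-59*(-33)*45 + 143481) = (225288 - 282*(-247))*(1947*45 + 143481) = (225288 + 69654)*(87615 + 143481) = 294942*231096 = 68159916432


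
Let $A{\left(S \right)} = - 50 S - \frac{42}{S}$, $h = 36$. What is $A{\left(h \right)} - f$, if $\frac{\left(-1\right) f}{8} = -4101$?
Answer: $- \frac{207655}{6} \approx -34609.0$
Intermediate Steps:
$f = 32808$ ($f = \left(-8\right) \left(-4101\right) = 32808$)
$A{\left(h \right)} - f = \left(\left(-50\right) 36 - \frac{42}{36}\right) - 32808 = \left(-1800 - \frac{7}{6}\right) - 32808 = - \frac{10807}{6} - 32808 = - \frac{207655}{6}$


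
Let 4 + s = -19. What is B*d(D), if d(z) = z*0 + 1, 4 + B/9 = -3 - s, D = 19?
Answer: 144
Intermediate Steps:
s = -23 (s = -4 - 19 = -23)
B = 144 (B = -36 + 9*(-3 - 1*(-23)) = -36 + 9*(-3 + 23) = -36 + 9*20 = -36 + 180 = 144)
d(z) = 1 (d(z) = 0 + 1 = 1)
B*d(D) = 144*1 = 144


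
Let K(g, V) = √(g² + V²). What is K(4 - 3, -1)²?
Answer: 2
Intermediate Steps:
K(g, V) = √(V² + g²)
K(4 - 3, -1)² = (√((-1)² + (4 - 3)²))² = (√(1 + 1²))² = (√(1 + 1))² = (√2)² = 2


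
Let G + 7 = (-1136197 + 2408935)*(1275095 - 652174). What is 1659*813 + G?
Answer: 792816576458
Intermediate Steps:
G = 792815227691 (G = -7 + (-1136197 + 2408935)*(1275095 - 652174) = -7 + 1272738*622921 = -7 + 792815227698 = 792815227691)
1659*813 + G = 1659*813 + 792815227691 = 1348767 + 792815227691 = 792816576458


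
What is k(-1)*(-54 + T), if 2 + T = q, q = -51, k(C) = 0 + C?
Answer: 107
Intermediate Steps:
k(C) = C
T = -53 (T = -2 - 51 = -53)
k(-1)*(-54 + T) = -(-54 - 53) = -1*(-107) = 107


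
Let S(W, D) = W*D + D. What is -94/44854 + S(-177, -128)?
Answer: 505235409/22427 ≈ 22528.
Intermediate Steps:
S(W, D) = D + D*W (S(W, D) = D*W + D = D + D*W)
-94/44854 + S(-177, -128) = -94/44854 - 128*(1 - 177) = -94*1/44854 - 128*(-176) = -47/22427 + 22528 = 505235409/22427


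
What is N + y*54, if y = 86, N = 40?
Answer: 4684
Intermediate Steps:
N + y*54 = 40 + 86*54 = 40 + 4644 = 4684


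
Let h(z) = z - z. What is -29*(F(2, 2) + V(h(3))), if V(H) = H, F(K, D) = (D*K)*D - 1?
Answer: -203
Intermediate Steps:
F(K, D) = -1 + K*D² (F(K, D) = K*D² - 1 = -1 + K*D²)
h(z) = 0
-29*(F(2, 2) + V(h(3))) = -29*((-1 + 2*2²) + 0) = -29*((-1 + 2*4) + 0) = -29*((-1 + 8) + 0) = -29*(7 + 0) = -29*7 = -203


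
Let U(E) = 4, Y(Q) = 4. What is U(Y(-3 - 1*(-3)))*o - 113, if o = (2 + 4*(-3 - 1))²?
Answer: 671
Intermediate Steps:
o = 196 (o = (2 + 4*(-4))² = (2 - 16)² = (-14)² = 196)
U(Y(-3 - 1*(-3)))*o - 113 = 4*196 - 113 = 784 - 113 = 671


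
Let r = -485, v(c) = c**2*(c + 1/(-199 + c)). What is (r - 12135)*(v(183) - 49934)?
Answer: -306739697645/4 ≈ -7.6685e+10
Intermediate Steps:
(r - 12135)*(v(183) - 49934) = (-485 - 12135)*(183**2*(1 + 183**2 - 199*183)/(-199 + 183) - 49934) = -12620*(33489*(1 + 33489 - 36417)/(-16) - 49934) = -12620*(33489*(-1/16)*(-2927) - 49934) = -12620*(98022303/16 - 49934) = -12620*97223359/16 = -306739697645/4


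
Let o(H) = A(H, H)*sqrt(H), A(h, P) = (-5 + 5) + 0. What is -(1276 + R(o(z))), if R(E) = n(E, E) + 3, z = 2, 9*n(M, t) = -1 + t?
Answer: -11510/9 ≈ -1278.9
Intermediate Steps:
n(M, t) = -1/9 + t/9 (n(M, t) = (-1 + t)/9 = -1/9 + t/9)
A(h, P) = 0 (A(h, P) = 0 + 0 = 0)
o(H) = 0 (o(H) = 0*sqrt(H) = 0)
R(E) = 26/9 + E/9 (R(E) = (-1/9 + E/9) + 3 = 26/9 + E/9)
-(1276 + R(o(z))) = -(1276 + (26/9 + (1/9)*0)) = -(1276 + (26/9 + 0)) = -(1276 + 26/9) = -1*11510/9 = -11510/9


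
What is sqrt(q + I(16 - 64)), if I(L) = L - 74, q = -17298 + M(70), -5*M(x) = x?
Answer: I*sqrt(17434) ≈ 132.04*I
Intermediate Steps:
M(x) = -x/5
q = -17312 (q = -17298 - 1/5*70 = -17298 - 14 = -17312)
I(L) = -74 + L
sqrt(q + I(16 - 64)) = sqrt(-17312 + (-74 + (16 - 64))) = sqrt(-17312 + (-74 - 48)) = sqrt(-17312 - 122) = sqrt(-17434) = I*sqrt(17434)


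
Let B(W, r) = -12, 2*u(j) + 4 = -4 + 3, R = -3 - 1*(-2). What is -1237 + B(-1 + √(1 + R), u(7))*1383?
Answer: -17833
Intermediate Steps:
R = -1 (R = -3 + 2 = -1)
u(j) = -5/2 (u(j) = -2 + (-4 + 3)/2 = -2 + (½)*(-1) = -2 - ½ = -5/2)
-1237 + B(-1 + √(1 + R), u(7))*1383 = -1237 - 12*1383 = -1237 - 16596 = -17833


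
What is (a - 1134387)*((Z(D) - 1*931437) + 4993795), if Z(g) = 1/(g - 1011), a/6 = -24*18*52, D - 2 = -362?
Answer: -2356212922681569/457 ≈ -5.1558e+12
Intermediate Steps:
D = -360 (D = 2 - 362 = -360)
a = -134784 (a = 6*(-24*18*52) = 6*(-432*52) = 6*(-22464) = -134784)
Z(g) = 1/(-1011 + g)
(a - 1134387)*((Z(D) - 1*931437) + 4993795) = (-134784 - 1134387)*((1/(-1011 - 360) - 1*931437) + 4993795) = -1269171*((1/(-1371) - 931437) + 4993795) = -1269171*((-1/1371 - 931437) + 4993795) = -1269171*(-1277000128/1371 + 4993795) = -1269171*5569492817/1371 = -2356212922681569/457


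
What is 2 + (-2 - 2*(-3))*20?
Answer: 82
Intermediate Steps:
2 + (-2 - 2*(-3))*20 = 2 + (-2 + 6)*20 = 2 + 4*20 = 2 + 80 = 82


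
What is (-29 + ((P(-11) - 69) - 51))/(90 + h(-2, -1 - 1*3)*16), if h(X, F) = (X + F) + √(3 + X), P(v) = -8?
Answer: -157/10 ≈ -15.700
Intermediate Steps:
h(X, F) = F + X + √(3 + X) (h(X, F) = (F + X) + √(3 + X) = F + X + √(3 + X))
(-29 + ((P(-11) - 69) - 51))/(90 + h(-2, -1 - 1*3)*16) = (-29 + ((-8 - 69) - 51))/(90 + ((-1 - 1*3) - 2 + √(3 - 2))*16) = (-29 + (-77 - 51))/(90 + ((-1 - 3) - 2 + √1)*16) = (-29 - 128)/(90 + (-4 - 2 + 1)*16) = -157/(90 - 5*16) = -157/(90 - 80) = -157/10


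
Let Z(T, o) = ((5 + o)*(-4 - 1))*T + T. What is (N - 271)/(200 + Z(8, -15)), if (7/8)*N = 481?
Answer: 1951/4256 ≈ 0.45841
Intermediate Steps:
N = 3848/7 (N = (8/7)*481 = 3848/7 ≈ 549.71)
Z(T, o) = T + T*(-25 - 5*o) (Z(T, o) = ((5 + o)*(-5))*T + T = (-25 - 5*o)*T + T = T*(-25 - 5*o) + T = T + T*(-25 - 5*o))
(N - 271)/(200 + Z(8, -15)) = (3848/7 - 271)/(200 - 1*8*(24 + 5*(-15))) = 1951/(7*(200 - 1*8*(24 - 75))) = 1951/(7*(200 - 1*8*(-51))) = 1951/(7*(200 + 408)) = (1951/7)/608 = (1951/7)*(1/608) = 1951/4256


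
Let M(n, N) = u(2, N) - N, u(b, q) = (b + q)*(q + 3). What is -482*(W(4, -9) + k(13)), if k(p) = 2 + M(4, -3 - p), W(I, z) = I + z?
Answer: -93990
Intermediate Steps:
u(b, q) = (3 + q)*(b + q) (u(b, q) = (b + q)*(3 + q) = (3 + q)*(b + q))
M(n, N) = 6 + N² + 4*N (M(n, N) = (N² + 3*2 + 3*N + 2*N) - N = (N² + 6 + 3*N + 2*N) - N = (6 + N² + 5*N) - N = 6 + N² + 4*N)
k(p) = -4 + (-3 - p)² - 4*p (k(p) = 2 + (6 + (-3 - p)² + 4*(-3 - p)) = 2 + (6 + (-3 - p)² + (-12 - 4*p)) = 2 + (-6 + (-3 - p)² - 4*p) = -4 + (-3 - p)² - 4*p)
-482*(W(4, -9) + k(13)) = -482*((4 - 9) + (5 + 13² + 2*13)) = -482*(-5 + (5 + 169 + 26)) = -482*(-5 + 200) = -482*195 = -93990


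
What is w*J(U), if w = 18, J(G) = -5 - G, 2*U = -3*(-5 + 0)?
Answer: -225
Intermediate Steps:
U = 15/2 (U = (-3*(-5 + 0))/2 = (-3*(-5))/2 = (1/2)*15 = 15/2 ≈ 7.5000)
w*J(U) = 18*(-5 - 1*15/2) = 18*(-5 - 15/2) = 18*(-25/2) = -225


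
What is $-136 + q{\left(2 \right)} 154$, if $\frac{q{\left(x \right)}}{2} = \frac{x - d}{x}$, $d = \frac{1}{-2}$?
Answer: $249$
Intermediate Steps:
$d = - \frac{1}{2} \approx -0.5$
$q{\left(x \right)} = \frac{2 \left(\frac{1}{2} + x\right)}{x}$ ($q{\left(x \right)} = 2 \frac{x - - \frac{1}{2}}{x} = 2 \frac{x + \frac{1}{2}}{x} = 2 \frac{\frac{1}{2} + x}{x} = \frac{2 \left(\frac{1}{2} + x\right)}{x}$)
$-136 + q{\left(2 \right)} 154 = -136 + \left(2 + \frac{1}{2}\right) 154 = -136 + \frac{5}{2} \cdot 154 = -136 + 385 = 249$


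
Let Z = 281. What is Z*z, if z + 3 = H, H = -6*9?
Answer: -16017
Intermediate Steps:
H = -54
z = -57 (z = -3 - 54 = -57)
Z*z = 281*(-57) = -16017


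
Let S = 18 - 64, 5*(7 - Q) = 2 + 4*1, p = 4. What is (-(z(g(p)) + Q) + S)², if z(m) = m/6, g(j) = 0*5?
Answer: 67081/25 ≈ 2683.2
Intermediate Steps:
g(j) = 0
Q = 29/5 (Q = 7 - (2 + 4*1)/5 = 7 - (2 + 4)/5 = 7 - ⅕*6 = 7 - 6/5 = 29/5 ≈ 5.8000)
z(m) = m/6 (z(m) = m*(⅙) = m/6)
S = -46
(-(z(g(p)) + Q) + S)² = (-((⅙)*0 + 29/5) - 46)² = (-(0 + 29/5) - 46)² = (-1*29/5 - 46)² = (-29/5 - 46)² = (-259/5)² = 67081/25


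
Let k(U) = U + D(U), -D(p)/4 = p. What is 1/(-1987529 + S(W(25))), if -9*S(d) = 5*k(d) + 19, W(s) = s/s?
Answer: -9/17887765 ≈ -5.0314e-7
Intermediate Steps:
D(p) = -4*p
W(s) = 1
k(U) = -3*U (k(U) = U - 4*U = -3*U)
S(d) = -19/9 + 5*d/3 (S(d) = -(5*(-3*d) + 19)/9 = -(-15*d + 19)/9 = -(19 - 15*d)/9 = -19/9 + 5*d/3)
1/(-1987529 + S(W(25))) = 1/(-1987529 + (-19/9 + (5/3)*1)) = 1/(-1987529 + (-19/9 + 5/3)) = 1/(-1987529 - 4/9) = 1/(-17887765/9) = -9/17887765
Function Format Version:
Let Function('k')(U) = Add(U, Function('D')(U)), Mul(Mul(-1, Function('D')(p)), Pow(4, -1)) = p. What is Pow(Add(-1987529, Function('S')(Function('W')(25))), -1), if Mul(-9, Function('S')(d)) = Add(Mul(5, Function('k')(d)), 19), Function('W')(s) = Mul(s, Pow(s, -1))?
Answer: Rational(-9, 17887765) ≈ -5.0314e-7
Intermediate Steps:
Function('D')(p) = Mul(-4, p)
Function('W')(s) = 1
Function('k')(U) = Mul(-3, U) (Function('k')(U) = Add(U, Mul(-4, U)) = Mul(-3, U))
Function('S')(d) = Add(Rational(-19, 9), Mul(Rational(5, 3), d)) (Function('S')(d) = Mul(Rational(-1, 9), Add(Mul(5, Mul(-3, d)), 19)) = Mul(Rational(-1, 9), Add(Mul(-15, d), 19)) = Mul(Rational(-1, 9), Add(19, Mul(-15, d))) = Add(Rational(-19, 9), Mul(Rational(5, 3), d)))
Pow(Add(-1987529, Function('S')(Function('W')(25))), -1) = Pow(Add(-1987529, Add(Rational(-19, 9), Mul(Rational(5, 3), 1))), -1) = Pow(Add(-1987529, Add(Rational(-19, 9), Rational(5, 3))), -1) = Pow(Add(-1987529, Rational(-4, 9)), -1) = Pow(Rational(-17887765, 9), -1) = Rational(-9, 17887765)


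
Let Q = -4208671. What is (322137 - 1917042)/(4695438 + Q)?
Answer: -1594905/486767 ≈ -3.2765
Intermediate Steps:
(322137 - 1917042)/(4695438 + Q) = (322137 - 1917042)/(4695438 - 4208671) = -1594905/486767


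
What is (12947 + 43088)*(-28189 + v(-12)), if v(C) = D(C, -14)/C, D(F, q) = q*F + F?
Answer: -1580299070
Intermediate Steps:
D(F, q) = F + F*q (D(F, q) = F*q + F = F + F*q)
v(C) = -13 (v(C) = (C*(1 - 14))/C = (C*(-13))/C = (-13*C)/C = -13)
(12947 + 43088)*(-28189 + v(-12)) = (12947 + 43088)*(-28189 - 13) = 56035*(-28202) = -1580299070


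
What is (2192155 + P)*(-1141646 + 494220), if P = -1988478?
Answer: -131865785402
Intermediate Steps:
(2192155 + P)*(-1141646 + 494220) = (2192155 - 1988478)*(-1141646 + 494220) = 203677*(-647426) = -131865785402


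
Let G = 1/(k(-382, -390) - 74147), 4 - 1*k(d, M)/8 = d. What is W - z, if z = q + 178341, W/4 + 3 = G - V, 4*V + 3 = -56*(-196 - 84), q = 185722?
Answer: -26984797372/71059 ≈ -3.7975e+5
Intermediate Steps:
k(d, M) = 32 - 8*d
V = 15677/4 (V = -¾ + (-56*(-196 - 84))/4 = -¾ + (-56*(-280))/4 = -¾ + (¼)*15680 = -¾ + 3920 = 15677/4 ≈ 3919.3)
G = -1/71059 (G = 1/((32 - 8*(-382)) - 74147) = 1/((32 + 3056) - 74147) = 1/(3088 - 74147) = 1/(-71059) = -1/71059 ≈ -1.4073e-5)
W = -1114844655/71059 (W = -12 + 4*(-1/71059 - 1*15677/4) = -12 + 4*(-1/71059 - 15677/4) = -12 + 4*(-1113991947/284236) = -12 - 1113991947/71059 = -1114844655/71059 ≈ -15689.)
z = 364063 (z = 185722 + 178341 = 364063)
W - z = -1114844655/71059 - 1*364063 = -1114844655/71059 - 364063 = -26984797372/71059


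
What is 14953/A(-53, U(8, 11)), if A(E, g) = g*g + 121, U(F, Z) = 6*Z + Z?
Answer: 14953/6050 ≈ 2.4716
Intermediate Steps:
U(F, Z) = 7*Z
A(E, g) = 121 + g² (A(E, g) = g² + 121 = 121 + g²)
14953/A(-53, U(8, 11)) = 14953/(121 + (7*11)²) = 14953/(121 + 77²) = 14953/(121 + 5929) = 14953/6050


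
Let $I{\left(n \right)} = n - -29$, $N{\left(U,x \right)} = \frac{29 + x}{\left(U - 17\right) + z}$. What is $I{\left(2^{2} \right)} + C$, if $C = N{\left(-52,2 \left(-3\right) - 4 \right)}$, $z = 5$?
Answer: $\frac{2093}{64} \approx 32.703$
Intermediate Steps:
$N{\left(U,x \right)} = \frac{29 + x}{-12 + U}$ ($N{\left(U,x \right)} = \frac{29 + x}{\left(U - 17\right) + 5} = \frac{29 + x}{\left(-17 + U\right) + 5} = \frac{29 + x}{-12 + U}$)
$C = - \frac{19}{64}$ ($C = \frac{29 + \left(2 \left(-3\right) - 4\right)}{-12 - 52} = \frac{29 - 10}{-64} = - \frac{29 - 10}{64} = \left(- \frac{1}{64}\right) 19 = - \frac{19}{64} \approx -0.29688$)
$I{\left(n \right)} = 29 + n$ ($I{\left(n \right)} = n + 29 = 29 + n$)
$I{\left(2^{2} \right)} + C = \left(29 + 2^{2}\right) - \frac{19}{64} = \left(29 + 4\right) - \frac{19}{64} = 33 - \frac{19}{64} = \frac{2093}{64}$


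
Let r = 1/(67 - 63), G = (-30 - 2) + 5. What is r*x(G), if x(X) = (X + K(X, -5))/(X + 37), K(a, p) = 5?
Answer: -11/20 ≈ -0.55000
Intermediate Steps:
G = -27 (G = -32 + 5 = -27)
x(X) = (5 + X)/(37 + X) (x(X) = (X + 5)/(X + 37) = (5 + X)/(37 + X))
r = ¼ (r = 1/4 = ¼ ≈ 0.25000)
r*x(G) = ((5 - 27)/(37 - 27))/4 = (-22/10)/4 = ((⅒)*(-22))/4 = (¼)*(-11/5) = -11/20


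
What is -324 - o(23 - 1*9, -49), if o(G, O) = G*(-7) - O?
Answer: -275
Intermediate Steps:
o(G, O) = -O - 7*G (o(G, O) = -7*G - O = -O - 7*G)
-324 - o(23 - 1*9, -49) = -324 - (-1*(-49) - 7*(23 - 1*9)) = -324 - (49 - 7*(23 - 9)) = -324 - (49 - 7*14) = -324 - (49 - 98) = -324 - 1*(-49) = -324 + 49 = -275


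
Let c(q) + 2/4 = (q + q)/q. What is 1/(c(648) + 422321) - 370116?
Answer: -312616628818/844645 ≈ -3.7012e+5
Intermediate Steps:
c(q) = 3/2 (c(q) = -1/2 + (q + q)/q = -1/2 + (2*q)/q = -1/2 + 2 = 3/2)
1/(c(648) + 422321) - 370116 = 1/(3/2 + 422321) - 370116 = 1/(844645/2) - 370116 = 2/844645 - 370116 = -312616628818/844645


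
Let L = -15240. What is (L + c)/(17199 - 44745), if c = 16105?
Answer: -865/27546 ≈ -0.031402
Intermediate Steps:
(L + c)/(17199 - 44745) = (-15240 + 16105)/(17199 - 44745) = 865/(-27546) = 865*(-1/27546) = -865/27546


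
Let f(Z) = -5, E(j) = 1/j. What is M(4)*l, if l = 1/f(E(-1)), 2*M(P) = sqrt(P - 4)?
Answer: 0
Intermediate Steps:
E(j) = 1/j
M(P) = sqrt(-4 + P)/2 (M(P) = sqrt(P - 4)/2 = sqrt(-4 + P)/2)
l = -1/5 (l = 1/(-5) = -1/5 ≈ -0.20000)
M(4)*l = (sqrt(-4 + 4)/2)*(-1/5) = (sqrt(0)/2)*(-1/5) = ((1/2)*0)*(-1/5) = 0*(-1/5) = 0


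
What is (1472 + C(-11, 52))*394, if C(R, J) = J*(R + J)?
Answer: 1419976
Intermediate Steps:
C(R, J) = J*(J + R)
(1472 + C(-11, 52))*394 = (1472 + 52*(52 - 11))*394 = (1472 + 52*41)*394 = (1472 + 2132)*394 = 3604*394 = 1419976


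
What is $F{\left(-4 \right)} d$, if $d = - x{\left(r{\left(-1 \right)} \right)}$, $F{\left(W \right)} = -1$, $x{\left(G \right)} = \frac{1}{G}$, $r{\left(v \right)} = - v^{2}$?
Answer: $-1$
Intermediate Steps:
$d = 1$ ($d = - \frac{1}{\left(-1\right) \left(-1\right)^{2}} = - \frac{1}{\left(-1\right) 1} = - \frac{1}{-1} = \left(-1\right) \left(-1\right) = 1$)
$F{\left(-4 \right)} d = \left(-1\right) 1 = -1$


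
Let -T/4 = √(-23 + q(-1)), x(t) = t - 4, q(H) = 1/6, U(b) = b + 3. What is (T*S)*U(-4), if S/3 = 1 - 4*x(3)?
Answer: 10*I*√822 ≈ 286.71*I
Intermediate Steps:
U(b) = 3 + b
q(H) = ⅙
x(t) = -4 + t
S = 15 (S = 3*(1 - 4*(-4 + 3)) = 3*(1 - 4*(-1)) = 3*(1 + 4) = 3*5 = 15)
T = -2*I*√822/3 (T = -4*√(-23 + ⅙) = -2*I*√822/3 ≈ -19.114*I)
(T*S)*U(-4) = (-2*I*√822/3*15)*(3 - 4) = -10*I*√822*(-1) = 10*I*√822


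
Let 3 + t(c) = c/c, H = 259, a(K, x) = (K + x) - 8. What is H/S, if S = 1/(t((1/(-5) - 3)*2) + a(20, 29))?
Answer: 10101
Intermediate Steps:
a(K, x) = -8 + K + x
t(c) = -2 (t(c) = -3 + c/c = -3 + 1 = -2)
S = 1/39 (S = 1/(-2 + (-8 + 20 + 29)) = 1/(-2 + 41) = 1/39 ≈ 0.025641)
H/S = 259/(1/39) = 259*39 = 10101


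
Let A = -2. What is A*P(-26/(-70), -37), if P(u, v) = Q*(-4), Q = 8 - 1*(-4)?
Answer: 96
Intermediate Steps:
Q = 12 (Q = 8 + 4 = 12)
P(u, v) = -48 (P(u, v) = 12*(-4) = -48)
A*P(-26/(-70), -37) = -2*(-48) = 96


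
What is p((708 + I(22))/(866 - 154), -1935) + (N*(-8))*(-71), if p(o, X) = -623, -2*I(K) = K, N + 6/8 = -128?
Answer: -73753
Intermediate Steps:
N = -515/4 (N = -¾ - 128 = -515/4 ≈ -128.75)
I(K) = -K/2
p((708 + I(22))/(866 - 154), -1935) + (N*(-8))*(-71) = -623 - 515/4*(-8)*(-71) = -623 + 1030*(-71) = -623 - 73130 = -73753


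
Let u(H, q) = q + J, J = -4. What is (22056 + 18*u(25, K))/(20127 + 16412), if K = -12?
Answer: 21768/36539 ≈ 0.59575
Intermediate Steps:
u(H, q) = -4 + q (u(H, q) = q - 4 = -4 + q)
(22056 + 18*u(25, K))/(20127 + 16412) = (22056 + 18*(-4 - 12))/(20127 + 16412) = (22056 + 18*(-16))/36539 = (22056 - 288)*(1/36539) = 21768*(1/36539) = 21768/36539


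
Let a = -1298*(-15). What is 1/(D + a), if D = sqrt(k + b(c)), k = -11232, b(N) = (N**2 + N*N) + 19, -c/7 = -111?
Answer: 3894/75576931 - sqrt(1196245)/377884655 ≈ 4.8629e-5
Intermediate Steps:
c = 777 (c = -7*(-111) = 777)
b(N) = 19 + 2*N**2 (b(N) = (N**2 + N**2) + 19 = 2*N**2 + 19 = 19 + 2*N**2)
a = 19470
D = sqrt(1196245) (D = sqrt(-11232 + (19 + 2*777**2)) = sqrt(-11232 + (19 + 2*603729)) = sqrt(-11232 + (19 + 1207458)) = sqrt(-11232 + 1207477) = sqrt(1196245) ≈ 1093.7)
1/(D + a) = 1/(sqrt(1196245) + 19470) = 1/(19470 + sqrt(1196245))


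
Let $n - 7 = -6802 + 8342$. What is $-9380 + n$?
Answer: $-7833$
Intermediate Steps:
$n = 1547$ ($n = 7 + \left(-6802 + 8342\right) = 7 + 1540 = 1547$)
$-9380 + n = -9380 + 1547 = -7833$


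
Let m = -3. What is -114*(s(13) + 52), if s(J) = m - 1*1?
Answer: -5472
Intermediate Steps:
s(J) = -4 (s(J) = -3 - 1*1 = -3 - 1 = -4)
-114*(s(13) + 52) = -114*(-4 + 52) = -114*48 = -5472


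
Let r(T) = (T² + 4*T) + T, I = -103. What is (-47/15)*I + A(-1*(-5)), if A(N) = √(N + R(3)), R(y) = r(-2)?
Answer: 4841/15 + I ≈ 322.73 + 1.0*I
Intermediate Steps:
r(T) = T² + 5*T
R(y) = -6 (R(y) = -2*(5 - 2) = -2*3 = -6)
A(N) = √(-6 + N) (A(N) = √(N - 6) = √(-6 + N))
(-47/15)*I + A(-1*(-5)) = -47/15*(-103) + √(-6 - 1*(-5)) = -47*1/15*(-103) + √(-6 + 5) = -47/15*(-103) + √(-1) = 4841/15 + I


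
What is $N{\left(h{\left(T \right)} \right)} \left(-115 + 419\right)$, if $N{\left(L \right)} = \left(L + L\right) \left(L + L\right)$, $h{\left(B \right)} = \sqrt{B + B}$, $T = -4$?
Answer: $-9728$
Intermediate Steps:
$h{\left(B \right)} = \sqrt{2} \sqrt{B}$ ($h{\left(B \right)} = \sqrt{2 B} = \sqrt{2} \sqrt{B}$)
$N{\left(L \right)} = 4 L^{2}$ ($N{\left(L \right)} = 2 L 2 L = 4 L^{2}$)
$N{\left(h{\left(T \right)} \right)} \left(-115 + 419\right) = 4 \left(\sqrt{2} \sqrt{-4}\right)^{2} \left(-115 + 419\right) = 4 \left(\sqrt{2} \cdot 2 i\right)^{2} \cdot 304 = 4 \left(2 i \sqrt{2}\right)^{2} \cdot 304 = 4 \left(-8\right) 304 = \left(-32\right) 304 = -9728$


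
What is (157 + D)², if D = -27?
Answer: 16900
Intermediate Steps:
(157 + D)² = (157 - 27)² = 130² = 16900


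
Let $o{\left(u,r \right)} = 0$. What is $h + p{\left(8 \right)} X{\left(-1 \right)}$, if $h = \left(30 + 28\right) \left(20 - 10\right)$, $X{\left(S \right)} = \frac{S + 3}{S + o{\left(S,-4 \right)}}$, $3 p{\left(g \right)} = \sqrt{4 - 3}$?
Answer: $\frac{1738}{3} \approx 579.33$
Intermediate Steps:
$p{\left(g \right)} = \frac{1}{3}$ ($p{\left(g \right)} = \frac{\sqrt{4 - 3}}{3} = \frac{\sqrt{1}}{3} = \frac{1}{3} \cdot 1 = \frac{1}{3}$)
$X{\left(S \right)} = \frac{3 + S}{S}$ ($X{\left(S \right)} = \frac{S + 3}{S + 0} = \frac{3 + S}{S}$)
$h = 580$ ($h = 58 \cdot 10 = 580$)
$h + p{\left(8 \right)} X{\left(-1 \right)} = 580 + \frac{\frac{1}{-1} \left(3 - 1\right)}{3} = 580 + \frac{\left(-1\right) 2}{3} = 580 + \frac{1}{3} \left(-2\right) = 580 - \frac{2}{3} = \frac{1738}{3}$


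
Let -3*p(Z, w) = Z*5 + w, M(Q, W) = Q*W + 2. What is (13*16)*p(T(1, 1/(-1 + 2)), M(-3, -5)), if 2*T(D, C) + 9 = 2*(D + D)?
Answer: -312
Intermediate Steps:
T(D, C) = -9/2 + 2*D (T(D, C) = -9/2 + (2*(D + D))/2 = -9/2 + (2*(2*D))/2 = -9/2 + (4*D)/2 = -9/2 + 2*D)
M(Q, W) = 2 + Q*W
p(Z, w) = -5*Z/3 - w/3 (p(Z, w) = -(Z*5 + w)/3 = -(5*Z + w)/3 = -(w + 5*Z)/3 = -5*Z/3 - w/3)
(13*16)*p(T(1, 1/(-1 + 2)), M(-3, -5)) = (13*16)*(-5*(-9/2 + 2*1)/3 - (2 - 3*(-5))/3) = 208*(-5*(-9/2 + 2)/3 - (2 + 15)/3) = 208*(-5/3*(-5/2) - ⅓*17) = 208*(25/6 - 17/3) = 208*(-3/2) = -312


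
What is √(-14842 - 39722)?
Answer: 2*I*√13641 ≈ 233.59*I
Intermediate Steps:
√(-14842 - 39722) = √(-54564) = 2*I*√13641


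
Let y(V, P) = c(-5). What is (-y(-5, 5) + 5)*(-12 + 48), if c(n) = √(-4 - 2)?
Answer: 180 - 36*I*√6 ≈ 180.0 - 88.182*I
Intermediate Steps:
c(n) = I*√6 (c(n) = √(-6) = I*√6)
y(V, P) = I*√6
(-y(-5, 5) + 5)*(-12 + 48) = (-I*√6 + 5)*(-12 + 48) = (-I*√6 + 5)*36 = (5 - I*√6)*36 = 180 - 36*I*√6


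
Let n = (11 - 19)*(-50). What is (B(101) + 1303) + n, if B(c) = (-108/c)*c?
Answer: 1595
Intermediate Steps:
n = 400 (n = -8*(-50) = 400)
B(c) = -108
(B(101) + 1303) + n = (-108 + 1303) + 400 = 1195 + 400 = 1595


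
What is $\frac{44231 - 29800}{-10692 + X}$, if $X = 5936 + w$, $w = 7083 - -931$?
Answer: $\frac{14431}{3258} \approx 4.4294$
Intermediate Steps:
$w = 8014$ ($w = 7083 + 931 = 8014$)
$X = 13950$ ($X = 5936 + 8014 = 13950$)
$\frac{44231 - 29800}{-10692 + X} = \frac{44231 - 29800}{-10692 + 13950} = \frac{14431}{3258}$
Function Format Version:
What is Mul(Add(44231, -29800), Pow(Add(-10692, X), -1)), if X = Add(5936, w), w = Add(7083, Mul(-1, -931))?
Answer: Rational(14431, 3258) ≈ 4.4294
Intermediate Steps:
w = 8014 (w = Add(7083, 931) = 8014)
X = 13950 (X = Add(5936, 8014) = 13950)
Mul(Add(44231, -29800), Pow(Add(-10692, X), -1)) = Mul(Add(44231, -29800), Pow(Add(-10692, 13950), -1)) = Mul(14431, Pow(3258, -1)) = Mul(14431, Rational(1, 3258)) = Rational(14431, 3258)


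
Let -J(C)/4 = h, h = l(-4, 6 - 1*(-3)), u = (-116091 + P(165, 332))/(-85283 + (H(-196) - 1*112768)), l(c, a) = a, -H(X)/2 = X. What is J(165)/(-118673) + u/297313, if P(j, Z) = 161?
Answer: 2129355010502/6974007566755691 ≈ 0.00030533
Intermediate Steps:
H(X) = -2*X
u = 115930/197659 (u = (-116091 + 161)/(-85283 + (-2*(-196) - 1*112768)) = -115930/(-85283 + (392 - 112768)) = -115930/(-85283 - 112376) = -115930/(-197659) = -115930*(-1/197659) = 115930/197659 ≈ 0.58652)
h = 9 (h = 6 - 1*(-3) = 6 + 3 = 9)
J(C) = -36 (J(C) = -4*9 = -36)
J(165)/(-118673) + u/297313 = -36/(-118673) + (115930/197659)/297313 = -36*(-1/118673) + (115930/197659)*(1/297313) = 36/118673 + 115930/58766590267 = 2129355010502/6974007566755691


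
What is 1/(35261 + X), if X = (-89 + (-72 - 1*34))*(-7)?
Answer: 1/36626 ≈ 2.7303e-5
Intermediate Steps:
X = 1365 (X = (-89 + (-72 - 34))*(-7) = (-89 - 106)*(-7) = -195*(-7) = 1365)
1/(35261 + X) = 1/(35261 + 1365) = 1/36626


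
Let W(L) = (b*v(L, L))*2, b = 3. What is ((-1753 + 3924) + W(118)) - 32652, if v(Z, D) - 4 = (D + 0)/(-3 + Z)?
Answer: -3501847/115 ≈ -30451.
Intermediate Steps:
v(Z, D) = 4 + D/(-3 + Z) (v(Z, D) = 4 + (D + 0)/(-3 + Z) = 4 + D/(-3 + Z))
W(L) = 6*(-12 + 5*L)/(-3 + L) (W(L) = (3*((-12 + L + 4*L)/(-3 + L)))*2 = (3*((-12 + 5*L)/(-3 + L)))*2 = (3*(-12 + 5*L)/(-3 + L))*2 = 6*(-12 + 5*L)/(-3 + L))
((-1753 + 3924) + W(118)) - 32652 = ((-1753 + 3924) + 6*(-12 + 5*118)/(-3 + 118)) - 32652 = (2171 + 6*(-12 + 590)/115) - 32652 = (2171 + 6*(1/115)*578) - 32652 = (2171 + 3468/115) - 32652 = 253133/115 - 32652 = -3501847/115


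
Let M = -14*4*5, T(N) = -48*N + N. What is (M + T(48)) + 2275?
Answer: -261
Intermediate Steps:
T(N) = -47*N
M = -280 (M = -56*5 = -280)
(M + T(48)) + 2275 = (-280 - 47*48) + 2275 = (-280 - 2256) + 2275 = -2536 + 2275 = -261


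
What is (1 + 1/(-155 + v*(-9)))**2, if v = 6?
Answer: 43264/43681 ≈ 0.99045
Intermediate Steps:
(1 + 1/(-155 + v*(-9)))**2 = (1 + 1/(-155 + 6*(-9)))**2 = (1 + 1/(-155 - 54))**2 = (1 + 1/(-209))**2 = (1 - 1/209)**2 = (208/209)**2 = 43264/43681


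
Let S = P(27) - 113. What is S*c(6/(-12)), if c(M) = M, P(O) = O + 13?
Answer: 73/2 ≈ 36.500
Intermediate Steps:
P(O) = 13 + O
S = -73 (S = (13 + 27) - 113 = 40 - 113 = -73)
S*c(6/(-12)) = -438/(-12) = -438*(-1)/12 = -73*(-½) = 73/2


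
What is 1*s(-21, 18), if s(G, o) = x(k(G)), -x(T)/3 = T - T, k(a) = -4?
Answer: 0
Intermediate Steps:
x(T) = 0 (x(T) = -3*(T - T) = -3*0 = 0)
s(G, o) = 0
1*s(-21, 18) = 1*0 = 0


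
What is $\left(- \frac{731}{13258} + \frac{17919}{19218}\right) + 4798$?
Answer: $\frac{101893059038}{21232687} \approx 4798.9$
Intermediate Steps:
$\left(- \frac{731}{13258} + \frac{17919}{19218}\right) + 4798 = \left(\left(-731\right) \frac{1}{13258} + 17919 \cdot \frac{1}{19218}\right) + 4798 = \left(- \frac{731}{13258} + \frac{5973}{6406}\right) + 4798 = \frac{18626812}{21232687} + 4798 = \frac{101893059038}{21232687}$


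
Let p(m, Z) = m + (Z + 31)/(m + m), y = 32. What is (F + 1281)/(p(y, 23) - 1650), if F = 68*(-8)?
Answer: -23584/51749 ≈ -0.45574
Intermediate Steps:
p(m, Z) = m + (31 + Z)/(2*m) (p(m, Z) = m + (31 + Z)/((2*m)) = m + (31 + Z)*(1/(2*m)) = m + (31 + Z)/(2*m))
F = -544
(F + 1281)/(p(y, 23) - 1650) = (-544 + 1281)/((1/2)*(31 + 23 + 2*32**2)/32 - 1650) = 737/((1/2)*(1/32)*(31 + 23 + 2*1024) - 1650) = 737/((1/2)*(1/32)*(31 + 23 + 2048) - 1650) = 737/((1/2)*(1/32)*2102 - 1650) = 737/(1051/32 - 1650) = 737/(-51749/32) = 737*(-32/51749) = -23584/51749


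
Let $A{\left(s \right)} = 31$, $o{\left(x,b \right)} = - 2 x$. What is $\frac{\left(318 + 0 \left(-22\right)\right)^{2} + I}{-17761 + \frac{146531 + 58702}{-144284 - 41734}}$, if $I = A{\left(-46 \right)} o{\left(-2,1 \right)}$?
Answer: $- \frac{128122112}{22476673} \approx -5.7002$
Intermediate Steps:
$I = 124$ ($I = 31 \left(\left(-2\right) \left(-2\right)\right) = 31 \cdot 4 = 124$)
$\frac{\left(318 + 0 \left(-22\right)\right)^{2} + I}{-17761 + \frac{146531 + 58702}{-144284 - 41734}} = \frac{\left(318 + 0 \left(-22\right)\right)^{2} + 124}{-17761 + \frac{146531 + 58702}{-144284 - 41734}} = \frac{\left(318 + 0\right)^{2} + 124}{-17761 + \frac{205233}{-186018}} = \frac{318^{2} + 124}{-17761 + 205233 \left(- \frac{1}{186018}\right)} = \frac{101124 + 124}{-17761 - \frac{9773}{8858}} = \frac{101248}{- \frac{157336711}{8858}} = 101248 \left(- \frac{8858}{157336711}\right) = - \frac{128122112}{22476673}$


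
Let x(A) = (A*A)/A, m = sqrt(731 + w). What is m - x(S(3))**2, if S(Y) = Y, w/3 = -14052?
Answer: -9 + 5*I*sqrt(1657) ≈ -9.0 + 203.53*I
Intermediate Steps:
w = -42156 (w = 3*(-14052) = -42156)
m = 5*I*sqrt(1657) (m = sqrt(731 - 42156) = sqrt(-41425) = 5*I*sqrt(1657) ≈ 203.53*I)
x(A) = A (x(A) = A**2/A = A)
m - x(S(3))**2 = 5*I*sqrt(1657) - 1*3**2 = 5*I*sqrt(1657) - 1*9 = 5*I*sqrt(1657) - 9 = -9 + 5*I*sqrt(1657)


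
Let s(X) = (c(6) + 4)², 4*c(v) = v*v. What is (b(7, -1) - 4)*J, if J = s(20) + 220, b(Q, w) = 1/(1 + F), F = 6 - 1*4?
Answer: -4279/3 ≈ -1426.3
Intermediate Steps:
F = 2 (F = 6 - 4 = 2)
c(v) = v²/4 (c(v) = (v*v)/4 = v²/4)
b(Q, w) = ⅓ (b(Q, w) = 1/(1 + 2) = 1/3 = ⅓)
s(X) = 169 (s(X) = ((¼)*6² + 4)² = ((¼)*36 + 4)² = (9 + 4)² = 13² = 169)
J = 389 (J = 169 + 220 = 389)
(b(7, -1) - 4)*J = (⅓ - 4)*389 = -11/3*389 = -4279/3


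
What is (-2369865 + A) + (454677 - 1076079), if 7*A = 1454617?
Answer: -19484252/7 ≈ -2.7835e+6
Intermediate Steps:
A = 1454617/7 (A = (⅐)*1454617 = 1454617/7 ≈ 2.0780e+5)
(-2369865 + A) + (454677 - 1076079) = (-2369865 + 1454617/7) + (454677 - 1076079) = -15134438/7 - 621402 = -19484252/7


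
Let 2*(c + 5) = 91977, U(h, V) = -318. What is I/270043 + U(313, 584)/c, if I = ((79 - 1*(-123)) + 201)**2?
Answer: 14764521155/24835044581 ≈ 0.59450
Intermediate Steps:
c = 91967/2 (c = -5 + (1/2)*91977 = -5 + 91977/2 = 91967/2 ≈ 45984.)
I = 162409 (I = ((79 + 123) + 201)**2 = (202 + 201)**2 = 403**2 = 162409)
I/270043 + U(313, 584)/c = 162409/270043 - 318/91967/2 = 162409*(1/270043) - 318*2/91967 = 162409/270043 - 636/91967 = 14764521155/24835044581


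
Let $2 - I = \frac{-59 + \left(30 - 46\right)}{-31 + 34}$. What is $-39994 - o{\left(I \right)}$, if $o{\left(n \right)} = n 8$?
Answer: $-40210$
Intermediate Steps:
$I = 27$ ($I = 2 - \frac{-59 + \left(30 - 46\right)}{-31 + 34} = 2 - \frac{-59 - 16}{3} = 2 - \left(-75\right) \frac{1}{3} = 2 - -25 = 2 + 25 = 27$)
$o{\left(n \right)} = 8 n$
$-39994 - o{\left(I \right)} = -39994 - 8 \cdot 27 = -39994 - 216 = -40210$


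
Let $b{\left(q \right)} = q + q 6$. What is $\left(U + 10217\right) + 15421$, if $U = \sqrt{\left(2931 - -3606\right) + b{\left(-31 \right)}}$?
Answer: $25638 + 4 \sqrt{395} \approx 25718.0$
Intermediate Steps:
$b{\left(q \right)} = 7 q$ ($b{\left(q \right)} = q + 6 q = 7 q$)
$U = 4 \sqrt{395}$ ($U = \sqrt{\left(2931 - -3606\right) + 7 \left(-31\right)} = \sqrt{\left(2931 + 3606\right) - 217} = \sqrt{6537 - 217} = \sqrt{6320} = 4 \sqrt{395} \approx 79.498$)
$\left(U + 10217\right) + 15421 = \left(4 \sqrt{395} + 10217\right) + 15421 = \left(10217 + 4 \sqrt{395}\right) + 15421 = 25638 + 4 \sqrt{395}$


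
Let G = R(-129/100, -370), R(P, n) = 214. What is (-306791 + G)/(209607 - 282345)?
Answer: 306577/72738 ≈ 4.2148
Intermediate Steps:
G = 214
(-306791 + G)/(209607 - 282345) = (-306791 + 214)/(209607 - 282345) = -306577/(-72738) = -306577*(-1/72738) = 306577/72738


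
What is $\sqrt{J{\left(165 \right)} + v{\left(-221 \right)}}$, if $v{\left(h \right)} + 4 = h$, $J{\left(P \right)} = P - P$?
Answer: $15 i \approx 15.0 i$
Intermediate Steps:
$J{\left(P \right)} = 0$
$v{\left(h \right)} = -4 + h$
$\sqrt{J{\left(165 \right)} + v{\left(-221 \right)}} = \sqrt{0 - 225} = \sqrt{-225} = 15 i$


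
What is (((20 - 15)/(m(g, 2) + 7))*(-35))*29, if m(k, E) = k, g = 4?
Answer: -5075/11 ≈ -461.36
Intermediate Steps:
(((20 - 15)/(m(g, 2) + 7))*(-35))*29 = (((20 - 15)/(4 + 7))*(-35))*29 = ((5/11)*(-35))*29 = -175/11*29 = -5075/11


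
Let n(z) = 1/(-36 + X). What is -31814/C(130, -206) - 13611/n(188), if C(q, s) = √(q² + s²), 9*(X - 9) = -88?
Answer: 1501747/3 - 15907*√14834/14834 ≈ 5.0045e+5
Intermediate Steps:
X = -7/9 (X = 9 + (⅑)*(-88) = 9 - 88/9 = -7/9 ≈ -0.77778)
n(z) = -9/331 (n(z) = 1/(-36 - 7/9) = 1/(-331/9) = -9/331)
-31814/C(130, -206) - 13611/n(188) = -31814/√(130² + (-206)²) - 13611/(-9/331) = -31814/√(16900 + 42436) - 13611*(-331/9) = -31814*√14834/29668 + 1501747/3 = -15907*√14834/14834 + 1501747/3 = 1501747/3 - 15907*√14834/14834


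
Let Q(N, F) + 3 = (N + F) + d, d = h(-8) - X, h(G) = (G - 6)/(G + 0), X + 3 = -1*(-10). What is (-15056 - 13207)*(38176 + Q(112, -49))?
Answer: -4322062749/4 ≈ -1.0805e+9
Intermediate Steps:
X = 7 (X = -3 - 1*(-10) = -3 + 10 = 7)
h(G) = (-6 + G)/G
d = -21/4 (d = (-6 - 8)/(-8) - 1*7 = -⅛*(-14) - 7 = 7/4 - 7 = -21/4 ≈ -5.2500)
Q(N, F) = -33/4 + F + N (Q(N, F) = -3 + ((N + F) - 21/4) = -3 + ((F + N) - 21/4) = -3 + (-21/4 + F + N) = -33/4 + F + N)
(-15056 - 13207)*(38176 + Q(112, -49)) = (-15056 - 13207)*(38176 + (-33/4 - 49 + 112)) = -28263*(38176 + 219/4) = -28263*152923/4 = -4322062749/4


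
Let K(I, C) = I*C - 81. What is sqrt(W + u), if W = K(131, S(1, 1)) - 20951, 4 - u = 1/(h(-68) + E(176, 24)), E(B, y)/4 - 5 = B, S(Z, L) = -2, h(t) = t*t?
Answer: I*sqrt(152229377377)/2674 ≈ 145.91*I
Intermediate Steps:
h(t) = t**2
K(I, C) = -81 + C*I (K(I, C) = C*I - 81 = -81 + C*I)
E(B, y) = 20 + 4*B
u = 21391/5348 (u = 4 - 1/((-68)**2 + (20 + 4*176)) = 4 - 1/(4624 + (20 + 704)) = 4 - 1/(4624 + 724) = 4 - 1/5348 = 21391/5348 ≈ 3.9998)
W = -21294 (W = (-81 - 2*131) - 20951 = (-81 - 262) - 20951 = -343 - 20951 = -21294)
sqrt(W + u) = sqrt(-21294 + 21391/5348) = sqrt(-113858921/5348) = I*sqrt(152229377377)/2674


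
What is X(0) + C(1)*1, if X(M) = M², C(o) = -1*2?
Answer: -2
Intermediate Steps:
C(o) = -2
X(0) + C(1)*1 = 0² - 2*1 = 0 - 2 = -2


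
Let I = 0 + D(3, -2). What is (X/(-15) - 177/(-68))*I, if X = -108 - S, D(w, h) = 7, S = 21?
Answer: 26663/340 ≈ 78.421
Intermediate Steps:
X = -129 (X = -108 - 1*21 = -108 - 21 = -129)
I = 7 (I = 0 + 7 = 7)
(X/(-15) - 177/(-68))*I = (-129/(-15) - 177/(-68))*7 = (-129*(-1/15) - 177*(-1/68))*7 = (43/5 + 177/68)*7 = (3809/340)*7 = 26663/340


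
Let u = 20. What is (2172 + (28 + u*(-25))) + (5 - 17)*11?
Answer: 1568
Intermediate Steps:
(2172 + (28 + u*(-25))) + (5 - 17)*11 = (2172 + (28 + 20*(-25))) + (5 - 17)*11 = (2172 + (28 - 500)) - 12*11 = (2172 - 472) - 132 = 1700 - 132 = 1568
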